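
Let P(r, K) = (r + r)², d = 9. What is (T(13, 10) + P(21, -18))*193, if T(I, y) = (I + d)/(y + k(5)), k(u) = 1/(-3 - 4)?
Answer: 23520910/69 ≈ 3.4088e+5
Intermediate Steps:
P(r, K) = 4*r² (P(r, K) = (2*r)² = 4*r²)
k(u) = -⅐ (k(u) = 1/(-7) = -⅐)
T(I, y) = (9 + I)/(-⅐ + y) (T(I, y) = (I + 9)/(y - ⅐) = (9 + I)/(-⅐ + y))
(T(13, 10) + P(21, -18))*193 = (7*(9 + 13)/(-1 + 7*10) + 4*21²)*193 = (7*22/(-1 + 70) + 4*441)*193 = (7*22/69 + 1764)*193 = (7*(1/69)*22 + 1764)*193 = (154/69 + 1764)*193 = (121870/69)*193 = 23520910/69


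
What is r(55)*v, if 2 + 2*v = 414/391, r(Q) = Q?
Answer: -440/17 ≈ -25.882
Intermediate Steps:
v = -8/17 (v = -1 + (414/391)/2 = -1 + (414*(1/391))/2 = -1 + (1/2)*(18/17) = -1 + 9/17 = -8/17 ≈ -0.47059)
r(55)*v = 55*(-8/17) = -440/17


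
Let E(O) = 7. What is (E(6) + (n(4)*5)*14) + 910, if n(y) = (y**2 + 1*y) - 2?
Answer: 2177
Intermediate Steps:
n(y) = -2 + y + y**2 (n(y) = (y**2 + y) - 2 = (y + y**2) - 2 = -2 + y + y**2)
(E(6) + (n(4)*5)*14) + 910 = (7 + ((-2 + 4 + 4**2)*5)*14) + 910 = (7 + ((-2 + 4 + 16)*5)*14) + 910 = (7 + (18*5)*14) + 910 = (7 + 90*14) + 910 = (7 + 1260) + 910 = 1267 + 910 = 2177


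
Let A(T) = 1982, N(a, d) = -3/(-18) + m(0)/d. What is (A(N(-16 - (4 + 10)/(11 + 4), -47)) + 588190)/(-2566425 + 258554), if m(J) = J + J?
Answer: -590172/2307871 ≈ -0.25572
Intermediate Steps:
m(J) = 2*J
N(a, d) = 1/6 (N(a, d) = -3/(-18) + (2*0)/d = -3*(-1/18) + 0/d = 1/6 + 0 = 1/6)
(A(N(-16 - (4 + 10)/(11 + 4), -47)) + 588190)/(-2566425 + 258554) = (1982 + 588190)/(-2566425 + 258554) = 590172/(-2307871) = 590172*(-1/2307871) = -590172/2307871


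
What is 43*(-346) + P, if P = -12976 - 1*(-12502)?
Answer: -15352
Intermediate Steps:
P = -474 (P = -12976 + 12502 = -474)
43*(-346) + P = 43*(-346) - 474 = -14878 - 474 = -15352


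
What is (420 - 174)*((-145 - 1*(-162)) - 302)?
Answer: -70110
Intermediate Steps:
(420 - 174)*((-145 - 1*(-162)) - 302) = 246*((-145 + 162) - 302) = 246*(17 - 302) = 246*(-285) = -70110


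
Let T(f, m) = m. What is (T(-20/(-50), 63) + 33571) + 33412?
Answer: 67046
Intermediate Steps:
(T(-20/(-50), 63) + 33571) + 33412 = (63 + 33571) + 33412 = 33634 + 33412 = 67046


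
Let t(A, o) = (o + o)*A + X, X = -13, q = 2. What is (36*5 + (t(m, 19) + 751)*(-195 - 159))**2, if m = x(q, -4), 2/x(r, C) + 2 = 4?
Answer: 75363426576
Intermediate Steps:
x(r, C) = 1 (x(r, C) = 2/(-2 + 4) = 2/2 = 2*(1/2) = 1)
m = 1
t(A, o) = -13 + 2*A*o (t(A, o) = (o + o)*A - 13 = (2*o)*A - 13 = 2*A*o - 13 = -13 + 2*A*o)
(36*5 + (t(m, 19) + 751)*(-195 - 159))**2 = (36*5 + ((-13 + 2*1*19) + 751)*(-195 - 159))**2 = (180 + ((-13 + 38) + 751)*(-354))**2 = (180 + (25 + 751)*(-354))**2 = (180 + 776*(-354))**2 = (180 - 274704)**2 = (-274524)**2 = 75363426576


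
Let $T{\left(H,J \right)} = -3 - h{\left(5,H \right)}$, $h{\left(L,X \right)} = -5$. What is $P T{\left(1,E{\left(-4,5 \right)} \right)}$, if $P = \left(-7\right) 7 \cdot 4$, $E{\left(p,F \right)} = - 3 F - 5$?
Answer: $-392$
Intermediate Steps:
$E{\left(p,F \right)} = -5 - 3 F$
$T{\left(H,J \right)} = 2$ ($T{\left(H,J \right)} = -3 - -5 = -3 + 5 = 2$)
$P = -196$ ($P = \left(-49\right) 4 = -196$)
$P T{\left(1,E{\left(-4,5 \right)} \right)} = \left(-196\right) 2 = -392$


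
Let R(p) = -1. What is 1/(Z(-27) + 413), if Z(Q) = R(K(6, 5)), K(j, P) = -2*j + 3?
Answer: 1/412 ≈ 0.0024272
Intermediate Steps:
K(j, P) = 3 - 2*j
Z(Q) = -1
1/(Z(-27) + 413) = 1/(-1 + 413) = 1/412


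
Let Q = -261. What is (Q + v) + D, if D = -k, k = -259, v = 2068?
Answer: 2066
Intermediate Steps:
D = 259 (D = -1*(-259) = 259)
(Q + v) + D = (-261 + 2068) + 259 = 1807 + 259 = 2066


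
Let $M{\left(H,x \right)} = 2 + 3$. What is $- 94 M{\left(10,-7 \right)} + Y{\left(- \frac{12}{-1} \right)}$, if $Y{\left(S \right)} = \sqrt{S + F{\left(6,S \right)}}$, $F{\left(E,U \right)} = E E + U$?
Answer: $-470 + 2 \sqrt{15} \approx -462.25$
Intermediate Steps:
$F{\left(E,U \right)} = U + E^{2}$ ($F{\left(E,U \right)} = E^{2} + U = U + E^{2}$)
$Y{\left(S \right)} = \sqrt{36 + 2 S}$ ($Y{\left(S \right)} = \sqrt{S + \left(S + 6^{2}\right)} = \sqrt{S + \left(S + 36\right)} = \sqrt{S + \left(36 + S\right)} = \sqrt{36 + 2 S}$)
$M{\left(H,x \right)} = 5$
$- 94 M{\left(10,-7 \right)} + Y{\left(- \frac{12}{-1} \right)} = \left(-94\right) 5 + \sqrt{36 + 2 \left(- \frac{12}{-1}\right)} = -470 + \sqrt{36 + 2 \left(\left(-12\right) \left(-1\right)\right)} = -470 + \sqrt{36 + 2 \cdot 12} = -470 + \sqrt{36 + 24} = -470 + \sqrt{60} = -470 + 2 \sqrt{15}$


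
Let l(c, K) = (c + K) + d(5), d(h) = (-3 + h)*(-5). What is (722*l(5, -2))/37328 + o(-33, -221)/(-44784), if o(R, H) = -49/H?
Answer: -3126412583/23090316912 ≈ -0.13540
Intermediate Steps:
d(h) = 15 - 5*h
l(c, K) = -10 + K + c (l(c, K) = (c + K) + (15 - 5*5) = (K + c) + (15 - 25) = (K + c) - 10 = -10 + K + c)
(722*l(5, -2))/37328 + o(-33, -221)/(-44784) = (722*(-10 - 2 + 5))/37328 - 49/(-221)/(-44784) = (722*(-7))*(1/37328) - 49*(-1/221)*(-1/44784) = -5054*1/37328 + (49/221)*(-1/44784) = -2527/18664 - 49/9897264 = -3126412583/23090316912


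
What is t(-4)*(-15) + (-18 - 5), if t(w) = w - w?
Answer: -23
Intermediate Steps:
t(w) = 0
t(-4)*(-15) + (-18 - 5) = 0*(-15) + (-18 - 5) = 0 - 23 = -23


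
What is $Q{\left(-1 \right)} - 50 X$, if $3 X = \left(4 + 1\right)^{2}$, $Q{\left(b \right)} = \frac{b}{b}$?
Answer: $- \frac{1247}{3} \approx -415.67$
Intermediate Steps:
$Q{\left(b \right)} = 1$
$X = \frac{25}{3}$ ($X = \frac{\left(4 + 1\right)^{2}}{3} = \frac{5^{2}}{3} = \frac{1}{3} \cdot 25 = \frac{25}{3} \approx 8.3333$)
$Q{\left(-1 \right)} - 50 X = 1 - \frac{1250}{3} = - \frac{1247}{3}$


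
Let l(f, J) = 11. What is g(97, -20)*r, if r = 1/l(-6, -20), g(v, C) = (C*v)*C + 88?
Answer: 38888/11 ≈ 3535.3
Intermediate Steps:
g(v, C) = 88 + v*C² (g(v, C) = v*C² + 88 = 88 + v*C²)
r = 1/11 ≈ 0.090909
g(97, -20)*r = (88 + 97*(-20)²)*(1/11) = (88 + 97*400)*(1/11) = (88 + 38800)*(1/11) = 38888*(1/11) = 38888/11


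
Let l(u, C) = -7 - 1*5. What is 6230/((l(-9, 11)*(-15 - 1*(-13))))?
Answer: 3115/12 ≈ 259.58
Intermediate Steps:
l(u, C) = -12 (l(u, C) = -7 - 5 = -12)
6230/((l(-9, 11)*(-15 - 1*(-13)))) = 6230/((-12*(-15 - 1*(-13)))) = 6230/((-12*(-15 + 13))) = 6230/((-12*(-2))) = 6230/24 = 6230*(1/24) = 3115/12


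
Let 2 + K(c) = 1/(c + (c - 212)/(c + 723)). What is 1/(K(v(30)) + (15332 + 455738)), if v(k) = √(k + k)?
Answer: 14804468996344/6973911673400935571 - 1047208*√15/6973911673400935571 ≈ 2.1228e-6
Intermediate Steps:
v(k) = √2*√k (v(k) = √(2*k) = √2*√k)
K(c) = -2 + 1/(c + (-212 + c)/(723 + c)) (K(c) = -2 + 1/(c + (c - 212)/(c + 723)) = -2 + 1/(c + (-212 + c)/(723 + c)))
1/(K(v(30)) + (15332 + 455738)) = 1/((1147 - 1447*√2*√30 - 2*(√2*√30)²)/(-212 + (√2*√30)² + 724*(√2*√30)) + (15332 + 455738)) = 1/((1147 - 2894*√15 - 2*(2*√15)²)/(-212 + (2*√15)² + 724*(2*√15)) + 471070) = 1/((1147 - 2894*√15 - 2*60)/(-212 + 60 + 1448*√15) + 471070) = 1/((1147 - 2894*√15 - 120)/(-152 + 1448*√15) + 471070) = 1/((1027 - 2894*√15)/(-152 + 1448*√15) + 471070) = 1/(471070 + (1027 - 2894*√15)/(-152 + 1448*√15))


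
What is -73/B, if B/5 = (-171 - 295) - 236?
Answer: 73/3510 ≈ 0.020798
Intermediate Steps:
B = -3510 (B = 5*((-171 - 295) - 236) = 5*(-466 - 236) = 5*(-702) = -3510)
-73/B = -73/(-3510) = -73*(-1/3510) = 73/3510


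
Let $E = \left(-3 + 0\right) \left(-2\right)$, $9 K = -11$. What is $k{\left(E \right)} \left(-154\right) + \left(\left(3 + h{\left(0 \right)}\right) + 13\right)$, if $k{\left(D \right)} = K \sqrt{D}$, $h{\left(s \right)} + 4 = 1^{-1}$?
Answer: $13 + \frac{1694 \sqrt{6}}{9} \approx 474.05$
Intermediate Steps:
$K = - \frac{11}{9}$ ($K = \frac{1}{9} \left(-11\right) = - \frac{11}{9} \approx -1.2222$)
$h{\left(s \right)} = -3$ ($h{\left(s \right)} = -4 + 1^{-1} = -4 + 1 = -3$)
$E = 6$ ($E = \left(-3\right) \left(-2\right) = 6$)
$k{\left(D \right)} = - \frac{11 \sqrt{D}}{9}$
$k{\left(E \right)} \left(-154\right) + \left(\left(3 + h{\left(0 \right)}\right) + 13\right) = - \frac{11 \sqrt{6}}{9} \left(-154\right) + \left(\left(3 - 3\right) + 13\right) = \frac{1694 \sqrt{6}}{9} + \left(0 + 13\right) = \frac{1694 \sqrt{6}}{9} + 13 = 13 + \frac{1694 \sqrt{6}}{9}$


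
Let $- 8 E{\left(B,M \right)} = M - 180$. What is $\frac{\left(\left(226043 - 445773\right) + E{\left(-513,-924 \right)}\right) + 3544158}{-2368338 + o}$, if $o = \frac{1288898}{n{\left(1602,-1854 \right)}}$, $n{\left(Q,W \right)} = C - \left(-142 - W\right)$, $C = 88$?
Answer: $- \frac{2699547592}{1923734905} \approx -1.4033$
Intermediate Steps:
$E{\left(B,M \right)} = \frac{45}{2} - \frac{M}{8}$ ($E{\left(B,M \right)} = - \frac{M - 180}{8} = - \frac{-180 + M}{8} = \frac{45}{2} - \frac{M}{8}$)
$n{\left(Q,W \right)} = 230 + W$ ($n{\left(Q,W \right)} = 88 - \left(-142 - W\right) = 88 + \left(142 + W\right) = 230 + W$)
$o = - \frac{644449}{812}$ ($o = \frac{1288898}{230 - 1854} = \frac{1288898}{-1624} = 1288898 \left(- \frac{1}{1624}\right) = - \frac{644449}{812} \approx -793.66$)
$\frac{\left(\left(226043 - 445773\right) + E{\left(-513,-924 \right)}\right) + 3544158}{-2368338 + o} = \frac{\left(\left(226043 - 445773\right) + \left(\frac{45}{2} - - \frac{231}{2}\right)\right) + 3544158}{-2368338 - \frac{644449}{812}} = \frac{\left(-219730 + \left(\frac{45}{2} + \frac{231}{2}\right)\right) + 3544158}{- \frac{1923734905}{812}} = \left(\left(-219730 + 138\right) + 3544158\right) \left(- \frac{812}{1923734905}\right) = \left(-219592 + 3544158\right) \left(- \frac{812}{1923734905}\right) = 3324566 \left(- \frac{812}{1923734905}\right) = - \frac{2699547592}{1923734905}$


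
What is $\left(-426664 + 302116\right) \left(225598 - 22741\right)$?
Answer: $-25265433636$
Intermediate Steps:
$\left(-426664 + 302116\right) \left(225598 - 22741\right) = \left(-124548\right) 202857 = -25265433636$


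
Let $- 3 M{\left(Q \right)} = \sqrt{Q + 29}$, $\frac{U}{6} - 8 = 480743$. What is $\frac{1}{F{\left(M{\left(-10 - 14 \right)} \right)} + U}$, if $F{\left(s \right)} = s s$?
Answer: $\frac{9}{25960559} \approx 3.4668 \cdot 10^{-7}$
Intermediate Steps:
$U = 2884506$ ($U = 48 + 6 \cdot 480743 = 48 + 2884458 = 2884506$)
$M{\left(Q \right)} = - \frac{\sqrt{29 + Q}}{3}$ ($M{\left(Q \right)} = - \frac{\sqrt{Q + 29}}{3} = - \frac{\sqrt{29 + Q}}{3}$)
$F{\left(s \right)} = s^{2}$
$\frac{1}{F{\left(M{\left(-10 - 14 \right)} \right)} + U} = \frac{1}{\left(- \frac{\sqrt{29 - 24}}{3}\right)^{2} + 2884506} = \frac{1}{\left(- \frac{\sqrt{5}}{3}\right)^{2} + 2884506} = \frac{1}{\frac{5}{9} + 2884506} = \frac{1}{\frac{25960559}{9}} = \frac{9}{25960559}$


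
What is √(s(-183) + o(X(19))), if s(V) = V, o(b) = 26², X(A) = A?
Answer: √493 ≈ 22.204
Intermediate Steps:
o(b) = 676
√(s(-183) + o(X(19))) = √(-183 + 676) = √493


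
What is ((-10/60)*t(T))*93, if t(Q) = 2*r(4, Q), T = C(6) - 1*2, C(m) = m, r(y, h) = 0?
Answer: 0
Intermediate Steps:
T = 4 (T = 6 - 1*2 = 6 - 2 = 4)
t(Q) = 0 (t(Q) = 2*0 = 0)
((-10/60)*t(T))*93 = (-10/60*0)*93 = (-10*1/60*0)*93 = -⅙*0*93 = 0*93 = 0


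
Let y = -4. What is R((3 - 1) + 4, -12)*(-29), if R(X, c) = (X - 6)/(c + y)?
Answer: 0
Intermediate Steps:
R(X, c) = (-6 + X)/(-4 + c) (R(X, c) = (X - 6)/(c - 4) = (-6 + X)/(-4 + c))
R((3 - 1) + 4, -12)*(-29) = ((-6 + ((3 - 1) + 4))/(-4 - 12))*(-29) = ((-6 + (2 + 4))/(-16))*(-29) = -(-6 + 6)/16*(-29) = -1/16*0*(-29) = 0*(-29) = 0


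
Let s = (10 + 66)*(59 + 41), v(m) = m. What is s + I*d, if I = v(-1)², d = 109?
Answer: 7709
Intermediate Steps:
I = 1 (I = (-1)² = 1)
s = 7600 (s = 76*100 = 7600)
s + I*d = 7600 + 1*109 = 7600 + 109 = 7709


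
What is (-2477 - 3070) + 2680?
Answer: -2867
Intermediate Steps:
(-2477 - 3070) + 2680 = -5547 + 2680 = -2867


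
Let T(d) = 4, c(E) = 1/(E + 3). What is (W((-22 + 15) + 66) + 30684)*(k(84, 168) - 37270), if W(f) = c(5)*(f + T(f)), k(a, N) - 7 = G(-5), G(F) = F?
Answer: -2287649595/2 ≈ -1.1438e+9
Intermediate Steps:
c(E) = 1/(3 + E)
k(a, N) = 2 (k(a, N) = 7 - 5 = 2)
W(f) = 1/2 + f/8 (W(f) = (f + 4)/(3 + 5) = (4 + f)/8 = 1/2 + f/8)
(W((-22 + 15) + 66) + 30684)*(k(84, 168) - 37270) = ((1/2 + ((-22 + 15) + 66)/8) + 30684)*(2 - 37270) = ((1/2 + (-7 + 66)/8) + 30684)*(-37268) = ((1/2 + (1/8)*59) + 30684)*(-37268) = ((1/2 + 59/8) + 30684)*(-37268) = (63/8 + 30684)*(-37268) = (245535/8)*(-37268) = -2287649595/2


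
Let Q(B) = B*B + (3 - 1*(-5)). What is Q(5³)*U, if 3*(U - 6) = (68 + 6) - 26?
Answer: 343926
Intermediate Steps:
Q(B) = 8 + B² (Q(B) = B² + (3 + 5) = B² + 8 = 8 + B²)
U = 22 (U = 6 + ((68 + 6) - 26)/3 = 6 + (74 - 26)/3 = 6 + (⅓)*48 = 6 + 16 = 22)
Q(5³)*U = (8 + (5³)²)*22 = (8 + 125²)*22 = (8 + 15625)*22 = 15633*22 = 343926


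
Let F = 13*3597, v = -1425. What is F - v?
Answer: 48186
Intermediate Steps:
F = 46761
F - v = 46761 - 1*(-1425) = 46761 + 1425 = 48186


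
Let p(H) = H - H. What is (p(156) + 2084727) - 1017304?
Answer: 1067423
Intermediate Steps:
p(H) = 0
(p(156) + 2084727) - 1017304 = (0 + 2084727) - 1017304 = 2084727 - 1017304 = 1067423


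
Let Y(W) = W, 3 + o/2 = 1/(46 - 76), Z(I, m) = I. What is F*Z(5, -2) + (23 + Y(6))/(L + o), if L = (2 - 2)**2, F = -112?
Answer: -51395/91 ≈ -564.78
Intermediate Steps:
o = -91/15 (o = -6 + 2/(46 - 76) = -6 + 2/(-30) = -6 + 2*(-1/30) = -6 - 1/15 = -91/15 ≈ -6.0667)
L = 0 (L = 0**2 = 0)
F*Z(5, -2) + (23 + Y(6))/(L + o) = -112*5 + (23 + 6)/(0 - 91/15) = -560 + 29/(-91/15) = -560 + 29*(-15/91) = -560 - 435/91 = -51395/91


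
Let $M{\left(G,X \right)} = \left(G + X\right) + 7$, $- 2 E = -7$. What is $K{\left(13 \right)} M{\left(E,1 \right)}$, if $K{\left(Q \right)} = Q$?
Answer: $\frac{299}{2} \approx 149.5$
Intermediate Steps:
$E = \frac{7}{2}$ ($E = \left(- \frac{1}{2}\right) \left(-7\right) = \frac{7}{2} \approx 3.5$)
$M{\left(G,X \right)} = 7 + G + X$
$K{\left(13 \right)} M{\left(E,1 \right)} = 13 \left(7 + \frac{7}{2} + 1\right) = 13 \cdot \frac{23}{2} = \frac{299}{2}$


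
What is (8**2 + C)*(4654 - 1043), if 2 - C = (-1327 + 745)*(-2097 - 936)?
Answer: -6373920540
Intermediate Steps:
C = -1765204 (C = 2 - (-1327 + 745)*(-2097 - 936) = 2 - (-582)*(-3033) = 2 - 1*1765206 = 2 - 1765206 = -1765204)
(8**2 + C)*(4654 - 1043) = (8**2 - 1765204)*(4654 - 1043) = (64 - 1765204)*3611 = -1765140*3611 = -6373920540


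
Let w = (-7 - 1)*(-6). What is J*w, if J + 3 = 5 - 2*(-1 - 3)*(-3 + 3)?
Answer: 96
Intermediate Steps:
w = 48 (w = -8*(-6) = 48)
J = 2 (J = -3 + (5 - 2*(-1 - 3)*(-3 + 3)) = -3 + (5 - (-8)*0) = -3 + (5 - 2*0) = -3 + (5 + 0) = -3 + 5 = 2)
J*w = 2*48 = 96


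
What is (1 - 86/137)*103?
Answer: 5253/137 ≈ 38.343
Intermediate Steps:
(1 - 86/137)*103 = (51/137)*103 = 5253/137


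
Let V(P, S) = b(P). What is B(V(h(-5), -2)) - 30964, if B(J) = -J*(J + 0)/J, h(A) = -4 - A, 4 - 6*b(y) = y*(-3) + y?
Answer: -30965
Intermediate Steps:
b(y) = ⅔ + y/3 (b(y) = ⅔ - (y*(-3) + y)/6 = ⅔ - (-3*y + y)/6 = ⅔ - (-1)*y/3 = ⅔ + y/3)
V(P, S) = ⅔ + P/3
B(J) = -J (B(J) = -J*J/J = -J²/J = -J)
B(V(h(-5), -2)) - 30964 = -(⅔ + (-4 - 1*(-5))/3) - 30964 = -(⅔ + (-4 + 5)/3) - 30964 = -(⅔ + (⅓)*1) - 30964 = -(⅔ + ⅓) - 30964 = -1*1 - 30964 = -1 - 30964 = -30965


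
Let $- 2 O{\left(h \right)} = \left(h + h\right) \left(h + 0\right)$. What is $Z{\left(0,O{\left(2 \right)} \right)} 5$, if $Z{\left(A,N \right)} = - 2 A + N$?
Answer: $-20$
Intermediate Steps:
$O{\left(h \right)} = - h^{2}$ ($O{\left(h \right)} = - \frac{\left(h + h\right) \left(h + 0\right)}{2} = - \frac{2 h h}{2} = - \frac{2 h^{2}}{2} = - h^{2}$)
$Z{\left(A,N \right)} = N - 2 A$
$Z{\left(0,O{\left(2 \right)} \right)} 5 = \left(- 2^{2} - 0\right) 5 = \left(\left(-1\right) 4 + 0\right) 5 = \left(-4 + 0\right) 5 = \left(-4\right) 5 = -20$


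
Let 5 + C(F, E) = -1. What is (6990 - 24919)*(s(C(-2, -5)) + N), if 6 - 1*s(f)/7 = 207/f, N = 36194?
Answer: -1308010195/2 ≈ -6.5401e+8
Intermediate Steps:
C(F, E) = -6 (C(F, E) = -5 - 1 = -6)
s(f) = 42 - 1449/f
(6990 - 24919)*(s(C(-2, -5)) + N) = (6990 - 24919)*((42 - 1449/(-6)) + 36194) = -17929*((42 - 1449*(-⅙)) + 36194) = -17929*((42 + 483/2) + 36194) = -17929*(567/2 + 36194) = -17929*72955/2 = -1308010195/2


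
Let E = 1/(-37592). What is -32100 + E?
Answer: -1206703201/37592 ≈ -32100.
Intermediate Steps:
E = -1/37592 ≈ -2.6601e-5
-32100 + E = -32100 - 1/37592 = -1206703201/37592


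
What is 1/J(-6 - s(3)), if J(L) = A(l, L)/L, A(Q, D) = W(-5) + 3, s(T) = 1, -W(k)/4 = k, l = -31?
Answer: -7/23 ≈ -0.30435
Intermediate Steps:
W(k) = -4*k
A(Q, D) = 23 (A(Q, D) = -4*(-5) + 3 = 20 + 3 = 23)
J(L) = 23/L
1/J(-6 - s(3)) = 1/(23/(-6 - 1*1)) = 1/(23/(-6 - 1)) = 1/(23/(-7)) = 1/(23*(-⅐)) = 1/(-23/7) = -7/23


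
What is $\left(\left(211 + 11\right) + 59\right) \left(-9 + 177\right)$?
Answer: $47208$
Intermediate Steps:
$\left(\left(211 + 11\right) + 59\right) \left(-9 + 177\right) = \left(222 + 59\right) 168 = 281 \cdot 168 = 47208$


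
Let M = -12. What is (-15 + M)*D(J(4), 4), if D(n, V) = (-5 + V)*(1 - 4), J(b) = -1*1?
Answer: -81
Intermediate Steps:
J(b) = -1
D(n, V) = 15 - 3*V (D(n, V) = (-5 + V)*(-3) = 15 - 3*V)
(-15 + M)*D(J(4), 4) = (-15 - 12)*(15 - 3*4) = -27*(15 - 12) = -27*3 = -81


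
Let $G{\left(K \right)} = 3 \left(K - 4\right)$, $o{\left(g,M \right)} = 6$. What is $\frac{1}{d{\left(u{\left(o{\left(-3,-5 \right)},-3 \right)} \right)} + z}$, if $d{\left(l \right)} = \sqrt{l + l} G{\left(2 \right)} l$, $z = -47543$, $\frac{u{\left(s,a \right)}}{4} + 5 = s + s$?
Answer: $- \frac{47543}{2258756305} + \frac{336 \sqrt{14}}{2258756305} \approx -2.0492 \cdot 10^{-5}$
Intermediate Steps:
$u{\left(s,a \right)} = -20 + 8 s$ ($u{\left(s,a \right)} = -20 + 4 \left(s + s\right) = -20 + 4 \cdot 2 s = -20 + 8 s$)
$G{\left(K \right)} = -12 + 3 K$ ($G{\left(K \right)} = 3 \left(K - 4\right) = 3 \left(-4 + K\right) = -12 + 3 K$)
$d{\left(l \right)} = - 6 \sqrt{2} l^{\frac{3}{2}}$ ($d{\left(l \right)} = \sqrt{l + l} \left(-12 + 3 \cdot 2\right) l = \sqrt{2 l} \left(-12 + 6\right) l = \sqrt{2} \sqrt{l} \left(-6\right) l = - 6 \sqrt{2} \sqrt{l} l = - 6 \sqrt{2} l^{\frac{3}{2}}$)
$\frac{1}{d{\left(u{\left(o{\left(-3,-5 \right)},-3 \right)} \right)} + z} = \frac{1}{- 6 \sqrt{2} \left(-20 + 8 \cdot 6\right)^{\frac{3}{2}} - 47543} = \frac{1}{- 6 \sqrt{2} \left(-20 + 48\right)^{\frac{3}{2}} - 47543} = \frac{1}{- 6 \sqrt{2} \cdot 28^{\frac{3}{2}} - 47543} = \frac{1}{- 6 \sqrt{2} \cdot 56 \sqrt{7} - 47543} = \frac{1}{- 336 \sqrt{14} - 47543} = \frac{1}{-47543 - 336 \sqrt{14}}$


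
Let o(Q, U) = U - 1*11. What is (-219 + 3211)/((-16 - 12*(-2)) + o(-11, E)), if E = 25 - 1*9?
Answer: 2992/13 ≈ 230.15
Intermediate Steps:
E = 16 (E = 25 - 9 = 16)
o(Q, U) = -11 + U (o(Q, U) = U - 11 = -11 + U)
(-219 + 3211)/((-16 - 12*(-2)) + o(-11, E)) = (-219 + 3211)/((-16 - 12*(-2)) + (-11 + 16)) = 2992/((-16 + 24) + 5) = 2992/(8 + 5) = 2992/13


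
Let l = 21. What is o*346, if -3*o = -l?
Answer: 2422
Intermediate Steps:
o = 7 (o = -(-1)*21/3 = -⅓*(-21) = 7)
o*346 = 7*346 = 2422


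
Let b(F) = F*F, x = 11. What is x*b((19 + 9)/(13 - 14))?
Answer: 8624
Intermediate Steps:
b(F) = F²
x*b((19 + 9)/(13 - 14)) = 11*((19 + 9)/(13 - 14))² = 11*(28/(-1))² = 11*(28*(-1))² = 11*(-28)² = 11*784 = 8624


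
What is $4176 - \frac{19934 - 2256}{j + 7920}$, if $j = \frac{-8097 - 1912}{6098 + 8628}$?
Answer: $\frac{486744422108}{116619911} \approx 4173.8$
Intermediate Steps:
$j = - \frac{10009}{14726} \approx -0.67968$
$4176 - \frac{19934 - 2256}{j + 7920} = 4176 - \frac{19934 - 2256}{- \frac{10009}{14726} + 7920} = 4176 - \frac{17678}{\frac{116619911}{14726}} = 4176 - 17678 \cdot \frac{14726}{116619911} = 4176 - \frac{260326228}{116619911} = \frac{486744422108}{116619911}$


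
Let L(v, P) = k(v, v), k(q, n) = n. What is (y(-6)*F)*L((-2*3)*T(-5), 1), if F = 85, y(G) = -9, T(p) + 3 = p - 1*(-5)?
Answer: -13770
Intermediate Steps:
T(p) = 2 + p (T(p) = -3 + (p - 1*(-5)) = -3 + (p + 5) = -3 + (5 + p) = 2 + p)
L(v, P) = v
(y(-6)*F)*L((-2*3)*T(-5), 1) = (-9*85)*((-2*3)*(2 - 5)) = -(-4590)*(-3) = -765*18 = -13770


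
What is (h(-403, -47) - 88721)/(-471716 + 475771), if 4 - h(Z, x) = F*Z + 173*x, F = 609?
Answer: 164841/4055 ≈ 40.651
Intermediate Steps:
h(Z, x) = 4 - 609*Z - 173*x (h(Z, x) = 4 - (609*Z + 173*x) = 4 - (173*x + 609*Z) = 4 + (-609*Z - 173*x) = 4 - 609*Z - 173*x)
(h(-403, -47) - 88721)/(-471716 + 475771) = ((4 - 609*(-403) - 173*(-47)) - 88721)/(-471716 + 475771) = ((4 + 245427 + 8131) - 88721)/4055 = (253562 - 88721)*(1/4055) = 164841*(1/4055) = 164841/4055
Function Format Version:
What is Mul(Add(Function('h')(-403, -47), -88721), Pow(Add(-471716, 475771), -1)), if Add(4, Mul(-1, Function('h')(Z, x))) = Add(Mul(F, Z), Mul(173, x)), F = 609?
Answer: Rational(164841, 4055) ≈ 40.651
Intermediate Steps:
Function('h')(Z, x) = Add(4, Mul(-609, Z), Mul(-173, x)) (Function('h')(Z, x) = Add(4, Mul(-1, Add(Mul(609, Z), Mul(173, x)))) = Add(4, Mul(-1, Add(Mul(173, x), Mul(609, Z)))) = Add(4, Add(Mul(-609, Z), Mul(-173, x))) = Add(4, Mul(-609, Z), Mul(-173, x)))
Mul(Add(Function('h')(-403, -47), -88721), Pow(Add(-471716, 475771), -1)) = Mul(Add(Add(4, Mul(-609, -403), Mul(-173, -47)), -88721), Pow(Add(-471716, 475771), -1)) = Mul(Add(Add(4, 245427, 8131), -88721), Pow(4055, -1)) = Mul(Add(253562, -88721), Rational(1, 4055)) = Mul(164841, Rational(1, 4055)) = Rational(164841, 4055)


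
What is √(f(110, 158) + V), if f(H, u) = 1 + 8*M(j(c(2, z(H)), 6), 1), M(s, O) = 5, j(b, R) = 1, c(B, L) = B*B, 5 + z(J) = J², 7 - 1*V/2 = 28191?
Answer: I*√56327 ≈ 237.33*I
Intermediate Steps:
V = -56368 (V = 14 - 2*28191 = 14 - 56382 = -56368)
z(J) = -5 + J²
c(B, L) = B²
f(H, u) = 41 (f(H, u) = 1 + 8*5 = 1 + 40 = 41)
√(f(110, 158) + V) = √(41 - 56368) = √(-56327) = I*√56327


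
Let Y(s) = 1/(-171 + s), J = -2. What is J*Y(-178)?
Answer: 2/349 ≈ 0.0057307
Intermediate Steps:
J*Y(-178) = -2/(-171 - 178) = -2/(-349) = -2*(-1/349) = 2/349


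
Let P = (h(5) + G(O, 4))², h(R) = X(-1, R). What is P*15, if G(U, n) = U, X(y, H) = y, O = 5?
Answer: 240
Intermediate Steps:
h(R) = -1
P = 16 (P = (-1 + 5)² = 4² = 16)
P*15 = 16*15 = 240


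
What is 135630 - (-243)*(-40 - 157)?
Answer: 87759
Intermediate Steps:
135630 - (-243)*(-40 - 157) = 135630 - (-243)*(-197) = 135630 - 1*47871 = 135630 - 47871 = 87759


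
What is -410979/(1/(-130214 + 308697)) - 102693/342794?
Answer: -25144887676493151/342794 ≈ -7.3353e+10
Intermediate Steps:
-410979/(1/(-130214 + 308697)) - 102693/342794 = -410979/(1/178483) - 102693*1/342794 = -410979/1/178483 - 102693/342794 = -410979*178483 - 102693/342794 = -73352764857 - 102693/342794 = -25144887676493151/342794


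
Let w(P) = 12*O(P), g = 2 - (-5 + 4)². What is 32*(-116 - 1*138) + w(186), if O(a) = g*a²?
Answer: 407024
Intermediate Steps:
g = 1 (g = 2 - 1*(-1)² = 2 - 1*1 = 2 - 1 = 1)
O(a) = a² (O(a) = 1*a² = a²)
w(P) = 12*P²
32*(-116 - 1*138) + w(186) = 32*(-116 - 1*138) + 12*186² = 32*(-116 - 138) + 12*34596 = 32*(-254) + 415152 = -8128 + 415152 = 407024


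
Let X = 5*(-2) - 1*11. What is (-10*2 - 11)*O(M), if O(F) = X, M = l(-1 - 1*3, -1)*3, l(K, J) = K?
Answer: 651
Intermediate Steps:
M = -12 (M = (-1 - 1*3)*3 = (-1 - 3)*3 = -4*3 = -12)
X = -21 (X = -10 - 11 = -21)
O(F) = -21
(-10*2 - 11)*O(M) = (-10*2 - 11)*(-21) = (-20 - 11)*(-21) = -31*(-21) = 651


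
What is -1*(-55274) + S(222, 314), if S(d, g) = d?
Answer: 55496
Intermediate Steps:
-1*(-55274) + S(222, 314) = -1*(-55274) + 222 = 55274 + 222 = 55496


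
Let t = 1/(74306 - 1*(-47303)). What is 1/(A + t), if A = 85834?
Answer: 121609/10438186907 ≈ 1.1650e-5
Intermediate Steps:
t = 1/121609 (t = 1/(74306 + 47303) = 1/121609 ≈ 8.2231e-6)
1/(A + t) = 1/(85834 + 1/121609) = 1/(10438186907/121609) = 121609/10438186907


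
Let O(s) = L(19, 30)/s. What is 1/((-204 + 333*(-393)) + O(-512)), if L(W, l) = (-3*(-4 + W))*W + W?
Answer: -128/16777135 ≈ -7.6294e-6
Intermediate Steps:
L(W, l) = W + W*(12 - 3*W) (L(W, l) = (12 - 3*W)*W + W = W*(12 - 3*W) + W = W + W*(12 - 3*W))
O(s) = -836/s (O(s) = (19*(13 - 3*19))/s = (19*(13 - 57))/s = (19*(-44))/s = -836/s)
1/((-204 + 333*(-393)) + O(-512)) = 1/((-204 + 333*(-393)) - 836/(-512)) = 1/((-204 - 130869) - 836*(-1/512)) = 1/(-131073 + 209/128) = 1/(-16777135/128) = -128/16777135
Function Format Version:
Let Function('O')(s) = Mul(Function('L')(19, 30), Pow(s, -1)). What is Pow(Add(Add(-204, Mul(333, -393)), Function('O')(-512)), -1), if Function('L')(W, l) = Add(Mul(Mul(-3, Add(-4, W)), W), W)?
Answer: Rational(-128, 16777135) ≈ -7.6294e-6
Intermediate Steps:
Function('L')(W, l) = Add(W, Mul(W, Add(12, Mul(-3, W)))) (Function('L')(W, l) = Add(Mul(Add(12, Mul(-3, W)), W), W) = Add(Mul(W, Add(12, Mul(-3, W))), W) = Add(W, Mul(W, Add(12, Mul(-3, W)))))
Function('O')(s) = Mul(-836, Pow(s, -1)) (Function('O')(s) = Mul(Mul(19, Add(13, Mul(-3, 19))), Pow(s, -1)) = Mul(Mul(19, Add(13, -57)), Pow(s, -1)) = Mul(Mul(19, -44), Pow(s, -1)) = Mul(-836, Pow(s, -1)))
Pow(Add(Add(-204, Mul(333, -393)), Function('O')(-512)), -1) = Pow(Add(Add(-204, Mul(333, -393)), Mul(-836, Pow(-512, -1))), -1) = Pow(Add(Add(-204, -130869), Mul(-836, Rational(-1, 512))), -1) = Pow(Add(-131073, Rational(209, 128)), -1) = Pow(Rational(-16777135, 128), -1) = Rational(-128, 16777135)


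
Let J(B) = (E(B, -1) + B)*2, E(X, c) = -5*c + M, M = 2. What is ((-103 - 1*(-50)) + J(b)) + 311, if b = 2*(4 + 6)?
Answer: 312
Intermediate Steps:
E(X, c) = 2 - 5*c (E(X, c) = -5*c + 2 = 2 - 5*c)
b = 20 (b = 2*10 = 20)
J(B) = 14 + 2*B (J(B) = ((2 - 5*(-1)) + B)*2 = ((2 + 5) + B)*2 = (7 + B)*2 = 14 + 2*B)
((-103 - 1*(-50)) + J(b)) + 311 = ((-103 - 1*(-50)) + (14 + 2*20)) + 311 = ((-103 + 50) + (14 + 40)) + 311 = (-53 + 54) + 311 = 1 + 311 = 312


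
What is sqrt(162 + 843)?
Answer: sqrt(1005) ≈ 31.702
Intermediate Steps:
sqrt(162 + 843) = sqrt(1005)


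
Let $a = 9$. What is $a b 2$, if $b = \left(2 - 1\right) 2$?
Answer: $36$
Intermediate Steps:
$b = 2$ ($b = 1 \cdot 2 = 2$)
$a b 2 = 9 \cdot 2 \cdot 2 = 18 \cdot 2 = 36$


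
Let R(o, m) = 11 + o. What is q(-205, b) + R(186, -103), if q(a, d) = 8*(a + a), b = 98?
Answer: -3083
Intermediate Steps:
q(a, d) = 16*a (q(a, d) = 8*(2*a) = 16*a)
q(-205, b) + R(186, -103) = 16*(-205) + (11 + 186) = -3280 + 197 = -3083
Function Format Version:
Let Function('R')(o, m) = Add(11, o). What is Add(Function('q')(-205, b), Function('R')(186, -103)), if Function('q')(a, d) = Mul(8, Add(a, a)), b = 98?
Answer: -3083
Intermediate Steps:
Function('q')(a, d) = Mul(16, a) (Function('q')(a, d) = Mul(8, Mul(2, a)) = Mul(16, a))
Add(Function('q')(-205, b), Function('R')(186, -103)) = Add(Mul(16, -205), Add(11, 186)) = Add(-3280, 197) = -3083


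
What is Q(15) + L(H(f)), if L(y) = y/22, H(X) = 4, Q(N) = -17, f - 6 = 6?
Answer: -185/11 ≈ -16.818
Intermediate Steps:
f = 12 (f = 6 + 6 = 12)
L(y) = y/22 (L(y) = y*(1/22) = y/22)
Q(15) + L(H(f)) = -17 + (1/22)*4 = -17 + 2/11 = -185/11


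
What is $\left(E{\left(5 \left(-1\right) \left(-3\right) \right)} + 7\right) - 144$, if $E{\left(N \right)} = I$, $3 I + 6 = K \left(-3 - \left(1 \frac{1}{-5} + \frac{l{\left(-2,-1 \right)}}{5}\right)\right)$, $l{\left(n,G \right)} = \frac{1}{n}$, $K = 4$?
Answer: $- \frac{713}{5} \approx -142.6$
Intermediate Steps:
$I = - \frac{28}{5}$ ($I = -2 + \frac{4 \left(-3 - \left(1 \frac{1}{-5} + \frac{1}{\left(-2\right) 5}\right)\right)}{3} = -2 + \frac{4 \left(-3 - \left(1 \left(- \frac{1}{5}\right) - \frac{1}{10}\right)\right)}{3} = -2 + \frac{4 \left(-3 - \left(- \frac{1}{5} - \frac{1}{10}\right)\right)}{3} = -2 + \frac{4 \left(-3 - - \frac{3}{10}\right)}{3} = -2 + \frac{4 \left(-3 + \frac{3}{10}\right)}{3} = -2 + \frac{4 \left(- \frac{27}{10}\right)}{3} = -2 + \frac{1}{3} \left(- \frac{54}{5}\right) = -2 - \frac{18}{5} = - \frac{28}{5} \approx -5.6$)
$E{\left(N \right)} = - \frac{28}{5}$
$\left(E{\left(5 \left(-1\right) \left(-3\right) \right)} + 7\right) - 144 = \left(- \frac{28}{5} + 7\right) - 144 = \frac{7}{5} - 144 = - \frac{713}{5}$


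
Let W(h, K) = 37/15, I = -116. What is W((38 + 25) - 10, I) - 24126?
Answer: -361853/15 ≈ -24124.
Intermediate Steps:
W(h, K) = 37/15 (W(h, K) = 37*(1/15) = 37/15)
W((38 + 25) - 10, I) - 24126 = 37/15 - 24126 = -361853/15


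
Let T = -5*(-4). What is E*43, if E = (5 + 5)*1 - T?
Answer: -430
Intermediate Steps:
T = 20
E = -10 (E = (5 + 5)*1 - 1*20 = 10*1 - 20 = 10 - 20 = -10)
E*43 = -10*43 = -430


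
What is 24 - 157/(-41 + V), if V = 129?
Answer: 1955/88 ≈ 22.216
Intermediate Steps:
24 - 157/(-41 + V) = 24 - 157/(-41 + 129) = 24 - 157/88 = 1955/88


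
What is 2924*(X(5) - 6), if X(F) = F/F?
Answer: -14620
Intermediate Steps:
X(F) = 1
2924*(X(5) - 6) = 2924*(1 - 6) = 2924*(-5) = -14620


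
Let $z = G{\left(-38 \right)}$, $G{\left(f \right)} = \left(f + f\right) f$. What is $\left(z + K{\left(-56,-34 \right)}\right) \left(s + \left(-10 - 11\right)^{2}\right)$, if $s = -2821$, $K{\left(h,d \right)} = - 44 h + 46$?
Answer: $-12847240$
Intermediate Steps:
$K{\left(h,d \right)} = 46 - 44 h$
$G{\left(f \right)} = 2 f^{2}$ ($G{\left(f \right)} = 2 f f = 2 f^{2}$)
$z = 2888$ ($z = 2 \left(-38\right)^{2} = 2 \cdot 1444 = 2888$)
$\left(z + K{\left(-56,-34 \right)}\right) \left(s + \left(-10 - 11\right)^{2}\right) = \left(2888 + \left(46 - -2464\right)\right) \left(-2821 + \left(-10 - 11\right)^{2}\right) = \left(2888 + \left(46 + 2464\right)\right) \left(-2821 + \left(-21\right)^{2}\right) = \left(2888 + 2510\right) \left(-2821 + 441\right) = 5398 \left(-2380\right) = -12847240$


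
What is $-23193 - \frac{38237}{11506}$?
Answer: $- \frac{266896895}{11506} \approx -23196.0$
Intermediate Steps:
$-23193 - \frac{38237}{11506} = - \frac{266896895}{11506}$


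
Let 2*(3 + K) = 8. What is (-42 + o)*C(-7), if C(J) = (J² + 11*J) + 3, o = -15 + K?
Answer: 1400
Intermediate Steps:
K = 1 (K = -3 + (½)*8 = -3 + 4 = 1)
o = -14 (o = -15 + 1 = -14)
C(J) = 3 + J² + 11*J
(-42 + o)*C(-7) = (-42 - 14)*(3 + (-7)² + 11*(-7)) = -56*(3 + 49 - 77) = -56*(-25) = 1400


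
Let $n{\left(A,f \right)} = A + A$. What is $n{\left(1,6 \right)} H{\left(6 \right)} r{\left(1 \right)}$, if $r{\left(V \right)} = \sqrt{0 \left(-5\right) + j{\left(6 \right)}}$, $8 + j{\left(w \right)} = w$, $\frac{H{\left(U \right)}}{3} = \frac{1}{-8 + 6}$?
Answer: $- 3 i \sqrt{2} \approx - 4.2426 i$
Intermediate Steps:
$H{\left(U \right)} = - \frac{3}{2}$ ($H{\left(U \right)} = \frac{3}{-8 + 6} = \frac{3}{-2} = 3 \left(- \frac{1}{2}\right) = - \frac{3}{2}$)
$n{\left(A,f \right)} = 2 A$
$j{\left(w \right)} = -8 + w$
$r{\left(V \right)} = i \sqrt{2}$ ($r{\left(V \right)} = \sqrt{0 \left(-5\right) + \left(-8 + 6\right)} = \sqrt{0 - 2} = \sqrt{-2} = i \sqrt{2}$)
$n{\left(1,6 \right)} H{\left(6 \right)} r{\left(1 \right)} = 2 \cdot 1 \left(- \frac{3}{2}\right) i \sqrt{2} = 2 \left(- \frac{3}{2}\right) i \sqrt{2} = - 3 i \sqrt{2}$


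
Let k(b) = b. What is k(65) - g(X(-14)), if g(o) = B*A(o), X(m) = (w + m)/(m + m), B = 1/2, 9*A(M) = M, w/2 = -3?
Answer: 8185/126 ≈ 64.960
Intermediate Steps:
w = -6 (w = 2*(-3) = -6)
A(M) = M/9
B = ½ ≈ 0.50000
X(m) = (-6 + m)/(2*m) (X(m) = (-6 + m)/(m + m) = (-6 + m)/((2*m)) = (-6 + m)*(1/(2*m)) = (-6 + m)/(2*m))
g(o) = o/18 (g(o) = (o/9)/2 = o/18)
k(65) - g(X(-14)) = 65 - (½)*(-6 - 14)/(-14)/18 = 65 - (½)*(-1/14)*(-20)/18 = 65 - 5/(18*7) = 65 - 1*5/126 = 65 - 5/126 = 8185/126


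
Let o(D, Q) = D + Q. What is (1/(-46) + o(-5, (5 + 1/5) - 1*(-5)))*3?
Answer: 3573/230 ≈ 15.535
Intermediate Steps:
(1/(-46) + o(-5, (5 + 1/5) - 1*(-5)))*3 = (1/(-46) + (-5 + ((5 + 1/5) - 1*(-5))))*3 = (-1/46 + (-5 + ((5 + 1*(⅕)) + 5)))*3 = (-1/46 + (-5 + ((5 + ⅕) + 5)))*3 = (-1/46 + (-5 + (26/5 + 5)))*3 = (-1/46 + (-5 + 51/5))*3 = (-1/46 + 26/5)*3 = (1191/230)*3 = 3573/230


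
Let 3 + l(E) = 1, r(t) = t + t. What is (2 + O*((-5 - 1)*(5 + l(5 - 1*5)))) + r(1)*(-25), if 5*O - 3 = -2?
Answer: -258/5 ≈ -51.600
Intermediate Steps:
r(t) = 2*t
l(E) = -2 (l(E) = -3 + 1 = -2)
O = 1/5 (O = 3/5 + (1/5)*(-2) = 3/5 - 2/5 = 1/5 ≈ 0.20000)
(2 + O*((-5 - 1)*(5 + l(5 - 1*5)))) + r(1)*(-25) = (2 + ((-5 - 1)*(5 - 2))/5) + (2*1)*(-25) = (2 + (-6*3)/5) + 2*(-25) = (2 + (1/5)*(-18)) - 50 = (2 - 18/5) - 50 = -8/5 - 50 = -258/5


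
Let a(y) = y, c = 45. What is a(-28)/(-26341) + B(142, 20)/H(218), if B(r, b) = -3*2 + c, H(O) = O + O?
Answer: 148501/1640668 ≈ 0.090513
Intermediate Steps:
H(O) = 2*O
B(r, b) = 39 (B(r, b) = -3*2 + 45 = -6 + 45 = 39)
a(-28)/(-26341) + B(142, 20)/H(218) = -28/(-26341) + 39/((2*218)) = -28*(-1/26341) + 39/436 = 4/3763 + 39*(1/436) = 4/3763 + 39/436 = 148501/1640668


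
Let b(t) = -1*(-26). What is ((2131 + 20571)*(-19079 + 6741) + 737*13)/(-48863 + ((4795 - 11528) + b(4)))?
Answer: 56017539/11114 ≈ 5040.3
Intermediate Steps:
b(t) = 26
((2131 + 20571)*(-19079 + 6741) + 737*13)/(-48863 + ((4795 - 11528) + b(4))) = ((2131 + 20571)*(-19079 + 6741) + 737*13)/(-48863 + ((4795 - 11528) + 26)) = (22702*(-12338) + 9581)/(-48863 + (-6733 + 26)) = (-280097276 + 9581)/(-48863 - 6707) = -280087695/(-55570) = -280087695*(-1/55570) = 56017539/11114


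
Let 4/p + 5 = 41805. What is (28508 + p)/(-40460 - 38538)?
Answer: -297908601/825529100 ≈ -0.36087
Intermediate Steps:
p = 1/10450 (p = 4/(-5 + 41805) = 4/41800 = 4*(1/41800) = 1/10450 ≈ 9.5694e-5)
(28508 + p)/(-40460 - 38538) = (28508 + 1/10450)/(-40460 - 38538) = (297908601/10450)/(-78998) = (297908601/10450)*(-1/78998) = -297908601/825529100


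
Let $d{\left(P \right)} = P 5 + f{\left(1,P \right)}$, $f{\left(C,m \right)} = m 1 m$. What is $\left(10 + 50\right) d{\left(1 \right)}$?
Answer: $360$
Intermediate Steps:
$f{\left(C,m \right)} = m^{2}$ ($f{\left(C,m \right)} = m m = m^{2}$)
$d{\left(P \right)} = P^{2} + 5 P$ ($d{\left(P \right)} = P 5 + P^{2} = 5 P + P^{2} = P^{2} + 5 P$)
$\left(10 + 50\right) d{\left(1 \right)} = \left(10 + 50\right) 1 \left(5 + 1\right) = 60 \cdot 1 \cdot 6 = 60 \cdot 6 = 360$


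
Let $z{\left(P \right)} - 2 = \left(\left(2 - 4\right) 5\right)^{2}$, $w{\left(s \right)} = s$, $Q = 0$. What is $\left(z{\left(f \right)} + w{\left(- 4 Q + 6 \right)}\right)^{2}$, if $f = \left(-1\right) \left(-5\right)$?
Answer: $11664$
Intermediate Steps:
$f = 5$
$z{\left(P \right)} = 102$ ($z{\left(P \right)} = 2 + \left(\left(2 - 4\right) 5\right)^{2} = 2 + \left(\left(-2\right) 5\right)^{2} = 2 + \left(-10\right)^{2} = 2 + 100 = 102$)
$\left(z{\left(f \right)} + w{\left(- 4 Q + 6 \right)}\right)^{2} = \left(102 + \left(\left(-4\right) 0 + 6\right)\right)^{2} = \left(102 + \left(0 + 6\right)\right)^{2} = \left(102 + 6\right)^{2} = 108^{2} = 11664$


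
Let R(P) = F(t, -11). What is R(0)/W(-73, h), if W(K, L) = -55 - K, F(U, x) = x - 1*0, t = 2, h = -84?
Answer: -11/18 ≈ -0.61111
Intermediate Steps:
F(U, x) = x (F(U, x) = x + 0 = x)
R(P) = -11
R(0)/W(-73, h) = -11/(-55 - 1*(-73)) = -11/(-55 + 73) = -11/18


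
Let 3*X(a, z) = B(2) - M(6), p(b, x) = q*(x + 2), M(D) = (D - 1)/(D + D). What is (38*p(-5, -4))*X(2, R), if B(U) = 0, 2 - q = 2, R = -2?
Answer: 0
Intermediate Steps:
M(D) = (-1 + D)/(2*D) (M(D) = (-1 + D)/((2*D)) = (-1 + D)*(1/(2*D)) = (-1 + D)/(2*D))
q = 0 (q = 2 - 1*2 = 2 - 2 = 0)
p(b, x) = 0 (p(b, x) = 0*(x + 2) = 0*(2 + x) = 0)
X(a, z) = -5/36 (X(a, z) = (0 - (-1 + 6)/(2*6))/3 = (0 - 5/(2*6))/3 = (0 - 1*5/12)/3 = (0 - 5/12)/3 = (⅓)*(-5/12) = -5/36)
(38*p(-5, -4))*X(2, R) = (38*0)*(-5/36) = 0*(-5/36) = 0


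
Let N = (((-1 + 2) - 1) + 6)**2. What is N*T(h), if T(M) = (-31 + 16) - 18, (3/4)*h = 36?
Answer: -1188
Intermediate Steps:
h = 48 (h = (4/3)*36 = 48)
T(M) = -33 (T(M) = -15 - 18 = -33)
N = 36 (N = ((1 - 1) + 6)**2 = (0 + 6)**2 = 6**2 = 36)
N*T(h) = 36*(-33) = -1188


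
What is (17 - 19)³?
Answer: -8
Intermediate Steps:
(17 - 19)³ = (-2)³ = -8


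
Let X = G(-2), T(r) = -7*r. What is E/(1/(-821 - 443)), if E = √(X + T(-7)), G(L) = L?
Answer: -1264*√47 ≈ -8665.5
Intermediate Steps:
X = -2
E = √47 (E = √(-2 - 7*(-7)) = √(-2 + 49) = √47 ≈ 6.8557)
E/(1/(-821 - 443)) = √47/(1/(-821 - 443)) = √47/(1/(-1264)) = √47/(-1/1264) = √47*(-1264) = -1264*√47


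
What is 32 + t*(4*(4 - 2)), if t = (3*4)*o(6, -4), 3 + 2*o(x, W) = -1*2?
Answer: -208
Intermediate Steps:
o(x, W) = -5/2 (o(x, W) = -3/2 + (-1*2)/2 = -3/2 + (½)*(-2) = -3/2 - 1 = -5/2)
t = -30 (t = (3*4)*(-5/2) = 12*(-5/2) = -30)
32 + t*(4*(4 - 2)) = 32 - 120*(4 - 2) = 32 - 120*2 = 32 - 30*8 = 32 - 240 = -208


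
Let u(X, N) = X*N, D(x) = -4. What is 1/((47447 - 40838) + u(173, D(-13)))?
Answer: 1/5917 ≈ 0.00016900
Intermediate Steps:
u(X, N) = N*X
1/((47447 - 40838) + u(173, D(-13))) = 1/((47447 - 40838) - 4*173) = 1/(6609 - 692) = 1/5917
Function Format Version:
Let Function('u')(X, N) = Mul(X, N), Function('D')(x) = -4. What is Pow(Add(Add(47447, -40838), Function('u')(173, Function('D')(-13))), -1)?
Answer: Rational(1, 5917) ≈ 0.00016900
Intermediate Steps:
Function('u')(X, N) = Mul(N, X)
Pow(Add(Add(47447, -40838), Function('u')(173, Function('D')(-13))), -1) = Pow(Add(Add(47447, -40838), Mul(-4, 173)), -1) = Pow(Add(6609, -692), -1) = Pow(5917, -1) = Rational(1, 5917)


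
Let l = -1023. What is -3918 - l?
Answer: -2895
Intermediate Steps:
-3918 - l = -3918 - 1*(-1023) = -3918 + 1023 = -2895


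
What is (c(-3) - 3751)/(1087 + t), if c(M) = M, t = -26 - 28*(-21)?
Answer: -3754/1649 ≈ -2.2765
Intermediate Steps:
t = 562 (t = -26 + 588 = 562)
(c(-3) - 3751)/(1087 + t) = (-3 - 3751)/(1087 + 562) = -3754/1649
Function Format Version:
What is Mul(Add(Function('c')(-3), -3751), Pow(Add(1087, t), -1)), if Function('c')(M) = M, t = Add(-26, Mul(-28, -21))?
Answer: Rational(-3754, 1649) ≈ -2.2765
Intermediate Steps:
t = 562 (t = Add(-26, 588) = 562)
Mul(Add(Function('c')(-3), -3751), Pow(Add(1087, t), -1)) = Mul(Add(-3, -3751), Pow(Add(1087, 562), -1)) = Mul(-3754, Pow(1649, -1)) = Mul(-3754, Rational(1, 1649)) = Rational(-3754, 1649)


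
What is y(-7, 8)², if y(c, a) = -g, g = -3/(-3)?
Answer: 1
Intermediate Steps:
g = 1 (g = -3*(-⅓) = 1)
y(c, a) = -1 (y(c, a) = -1*1 = -1)
y(-7, 8)² = (-1)² = 1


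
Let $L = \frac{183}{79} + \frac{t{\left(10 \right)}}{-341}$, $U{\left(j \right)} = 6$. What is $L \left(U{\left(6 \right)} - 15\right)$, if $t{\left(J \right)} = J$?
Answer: $- \frac{554517}{26939} \approx -20.584$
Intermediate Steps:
$L = \frac{61613}{26939}$ ($L = \frac{183}{79} + \frac{10}{-341} = 183 \cdot \frac{1}{79} + 10 \left(- \frac{1}{341}\right) = \frac{183}{79} - \frac{10}{341} = \frac{61613}{26939} \approx 2.2871$)
$L \left(U{\left(6 \right)} - 15\right) = \frac{61613 \left(6 - 15\right)}{26939} = \frac{61613}{26939} \left(-9\right) = - \frac{554517}{26939}$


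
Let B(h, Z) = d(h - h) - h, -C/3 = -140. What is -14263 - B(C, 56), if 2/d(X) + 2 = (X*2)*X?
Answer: -13842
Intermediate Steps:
C = 420 (C = -3*(-140) = 420)
d(X) = 2/(-2 + 2*X**2) (d(X) = 2/(-2 + (X*2)*X) = 2/(-2 + (2*X)*X) = 2/(-2 + 2*X**2))
B(h, Z) = -1 - h (B(h, Z) = 1/(-1 + (h - h)**2) - h = 1/(-1 + 0**2) - h = 1/(-1 + 0) - h = 1/(-1) - h = -1 - h)
-14263 - B(C, 56) = -14263 - (-1 - 1*420) = -14263 - (-1 - 420) = -14263 - 1*(-421) = -14263 + 421 = -13842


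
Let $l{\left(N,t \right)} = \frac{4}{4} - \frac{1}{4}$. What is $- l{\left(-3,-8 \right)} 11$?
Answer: $- \frac{33}{4} \approx -8.25$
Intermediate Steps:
$l{\left(N,t \right)} = \frac{3}{4}$ ($l{\left(N,t \right)} = 4 \cdot \frac{1}{4} - \frac{1}{4} = 1 - \frac{1}{4} = \frac{3}{4}$)
$- l{\left(-3,-8 \right)} 11 = - \frac{3 \cdot 11}{4} = \left(-1\right) \frac{33}{4} = - \frac{33}{4}$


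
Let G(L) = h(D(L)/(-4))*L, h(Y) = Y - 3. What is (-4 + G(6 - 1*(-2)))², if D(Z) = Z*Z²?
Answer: 1106704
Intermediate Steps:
D(Z) = Z³
h(Y) = -3 + Y
G(L) = L*(-3 - L³/4) (G(L) = (-3 + L³/(-4))*L = (-3 + L³*(-¼))*L = (-3 - L³/4)*L = L*(-3 - L³/4))
(-4 + G(6 - 1*(-2)))² = (-4 - (6 - 1*(-2))*(12 + (6 - 1*(-2))³)/4)² = (-4 - (6 + 2)*(12 + (6 + 2)³)/4)² = (-4 - ¼*8*(12 + 8³))² = (-4 - ¼*8*(12 + 512))² = (-4 - ¼*8*524)² = (-4 - 1048)² = (-1052)² = 1106704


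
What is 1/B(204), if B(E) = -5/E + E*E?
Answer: 204/8489659 ≈ 2.4029e-5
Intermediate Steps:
B(E) = E² - 5/E (B(E) = -5/E + E² = E² - 5/E)
1/B(204) = 1/((-5 + 204³)/204) = 1/((-5 + 8489664)/204) = 1/((1/204)*8489659) = 1/(8489659/204) = 204/8489659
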